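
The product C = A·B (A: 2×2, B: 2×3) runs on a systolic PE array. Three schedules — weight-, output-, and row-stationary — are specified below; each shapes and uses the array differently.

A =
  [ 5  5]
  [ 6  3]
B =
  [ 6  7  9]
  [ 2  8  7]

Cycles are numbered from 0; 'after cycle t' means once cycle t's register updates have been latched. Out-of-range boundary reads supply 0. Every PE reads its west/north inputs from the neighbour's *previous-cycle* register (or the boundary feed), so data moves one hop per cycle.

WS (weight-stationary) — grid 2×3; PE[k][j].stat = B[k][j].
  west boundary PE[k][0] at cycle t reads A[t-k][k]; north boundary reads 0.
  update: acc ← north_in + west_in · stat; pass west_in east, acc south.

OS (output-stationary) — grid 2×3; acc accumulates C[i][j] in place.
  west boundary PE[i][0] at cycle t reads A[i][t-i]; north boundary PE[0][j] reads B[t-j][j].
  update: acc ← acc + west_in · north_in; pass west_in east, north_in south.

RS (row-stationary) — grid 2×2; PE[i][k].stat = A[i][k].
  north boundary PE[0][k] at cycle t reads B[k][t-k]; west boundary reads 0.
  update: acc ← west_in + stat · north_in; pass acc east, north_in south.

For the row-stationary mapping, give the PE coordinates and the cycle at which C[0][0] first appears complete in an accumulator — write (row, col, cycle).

(row, col, cycle) = (0, 1, 1)

RS: C[0][0] accumulates in PE[0][1]:
  after 0 — PE[0][1] acc=0, pass-E 0, pass-S 0
  after 1 — PE[0][1] acc=40, pass-E 40, pass-S 2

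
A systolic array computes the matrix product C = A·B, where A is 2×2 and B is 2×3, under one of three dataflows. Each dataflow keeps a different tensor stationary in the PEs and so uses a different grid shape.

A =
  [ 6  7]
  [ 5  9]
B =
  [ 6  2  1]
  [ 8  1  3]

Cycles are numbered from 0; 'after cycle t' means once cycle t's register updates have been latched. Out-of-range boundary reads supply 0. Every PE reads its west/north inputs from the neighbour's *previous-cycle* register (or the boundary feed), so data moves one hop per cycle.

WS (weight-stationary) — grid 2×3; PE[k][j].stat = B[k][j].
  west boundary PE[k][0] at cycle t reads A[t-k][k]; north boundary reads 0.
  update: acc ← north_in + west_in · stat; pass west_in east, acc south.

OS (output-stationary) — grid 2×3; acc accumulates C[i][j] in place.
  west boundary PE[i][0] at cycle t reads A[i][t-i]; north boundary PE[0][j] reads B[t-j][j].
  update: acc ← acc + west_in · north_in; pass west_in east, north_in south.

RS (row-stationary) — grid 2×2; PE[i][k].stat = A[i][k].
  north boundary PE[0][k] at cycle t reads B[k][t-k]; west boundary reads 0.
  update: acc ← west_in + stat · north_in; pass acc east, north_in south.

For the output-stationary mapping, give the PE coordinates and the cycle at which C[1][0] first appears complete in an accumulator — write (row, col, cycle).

(row, col, cycle) = (1, 0, 2)

OS: C[1][0] accumulates in PE[1][0]:
  [0] (1,0) acc=0 (h:0 v:0)
  [1] (1,0) acc=30 (h:5 v:6)
  [2] (1,0) acc=102 (h:9 v:8)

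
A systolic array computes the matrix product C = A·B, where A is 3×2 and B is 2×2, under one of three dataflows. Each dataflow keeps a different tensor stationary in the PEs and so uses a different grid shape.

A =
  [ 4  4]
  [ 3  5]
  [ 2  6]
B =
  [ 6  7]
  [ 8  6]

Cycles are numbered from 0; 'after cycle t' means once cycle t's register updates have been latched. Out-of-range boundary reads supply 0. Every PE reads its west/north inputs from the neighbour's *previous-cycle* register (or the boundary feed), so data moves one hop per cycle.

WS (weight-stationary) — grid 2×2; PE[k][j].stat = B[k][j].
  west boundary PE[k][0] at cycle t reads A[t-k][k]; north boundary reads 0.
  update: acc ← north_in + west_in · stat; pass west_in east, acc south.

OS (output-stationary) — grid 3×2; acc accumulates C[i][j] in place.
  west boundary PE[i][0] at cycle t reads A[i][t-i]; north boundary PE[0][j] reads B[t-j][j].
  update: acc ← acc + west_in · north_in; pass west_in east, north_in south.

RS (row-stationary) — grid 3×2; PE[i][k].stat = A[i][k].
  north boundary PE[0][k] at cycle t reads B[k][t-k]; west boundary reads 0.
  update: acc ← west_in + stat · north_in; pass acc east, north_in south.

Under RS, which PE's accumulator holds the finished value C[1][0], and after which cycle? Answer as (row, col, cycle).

RS — PE[1][1] is where C[1][0] collects:
  c0 r1c1: 0 / 0 / 0
  c1 r1c1: 0 / 0 / 0
  c2 r1c1: 58 / 58 / 8

(row, col, cycle) = (1, 1, 2)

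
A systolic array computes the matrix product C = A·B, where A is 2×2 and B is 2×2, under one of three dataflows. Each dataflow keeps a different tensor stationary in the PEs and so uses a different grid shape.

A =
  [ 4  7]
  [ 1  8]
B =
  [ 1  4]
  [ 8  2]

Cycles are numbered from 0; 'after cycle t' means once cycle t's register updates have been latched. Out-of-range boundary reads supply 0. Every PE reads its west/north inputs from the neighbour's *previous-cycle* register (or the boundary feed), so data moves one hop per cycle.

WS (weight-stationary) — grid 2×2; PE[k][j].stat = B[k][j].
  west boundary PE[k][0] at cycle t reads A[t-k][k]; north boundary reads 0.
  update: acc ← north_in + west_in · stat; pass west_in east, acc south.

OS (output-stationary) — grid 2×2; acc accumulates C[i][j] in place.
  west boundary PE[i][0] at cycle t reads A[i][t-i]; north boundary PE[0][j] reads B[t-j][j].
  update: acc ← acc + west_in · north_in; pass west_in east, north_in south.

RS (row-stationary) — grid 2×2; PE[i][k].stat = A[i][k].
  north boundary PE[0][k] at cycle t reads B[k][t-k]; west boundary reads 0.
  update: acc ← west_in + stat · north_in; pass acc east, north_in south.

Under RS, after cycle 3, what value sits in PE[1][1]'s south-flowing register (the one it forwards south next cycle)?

register = 2

RS on a 2×2 grid — tracing PE[1][1] and its feeders:
  [0] (0,1) acc=0 (h:0 v:0)
  [0] (1,0) acc=0 (h:0 v:0)
  [0] (1,1) acc=0 (h:0 v:0)
  [1] (0,1) acc=60 (h:60 v:8)
  [1] (1,0) acc=1 (h:1 v:1)
  [1] (1,1) acc=0 (h:0 v:0)
  [2] (0,1) acc=30 (h:30 v:2)
  [2] (1,0) acc=4 (h:4 v:4)
  [2] (1,1) acc=65 (h:65 v:8)
  [3] (0,1) acc=0 (h:0 v:0)
  [3] (1,0) acc=0 (h:0 v:0)
  [3] (1,1) acc=20 (h:20 v:2)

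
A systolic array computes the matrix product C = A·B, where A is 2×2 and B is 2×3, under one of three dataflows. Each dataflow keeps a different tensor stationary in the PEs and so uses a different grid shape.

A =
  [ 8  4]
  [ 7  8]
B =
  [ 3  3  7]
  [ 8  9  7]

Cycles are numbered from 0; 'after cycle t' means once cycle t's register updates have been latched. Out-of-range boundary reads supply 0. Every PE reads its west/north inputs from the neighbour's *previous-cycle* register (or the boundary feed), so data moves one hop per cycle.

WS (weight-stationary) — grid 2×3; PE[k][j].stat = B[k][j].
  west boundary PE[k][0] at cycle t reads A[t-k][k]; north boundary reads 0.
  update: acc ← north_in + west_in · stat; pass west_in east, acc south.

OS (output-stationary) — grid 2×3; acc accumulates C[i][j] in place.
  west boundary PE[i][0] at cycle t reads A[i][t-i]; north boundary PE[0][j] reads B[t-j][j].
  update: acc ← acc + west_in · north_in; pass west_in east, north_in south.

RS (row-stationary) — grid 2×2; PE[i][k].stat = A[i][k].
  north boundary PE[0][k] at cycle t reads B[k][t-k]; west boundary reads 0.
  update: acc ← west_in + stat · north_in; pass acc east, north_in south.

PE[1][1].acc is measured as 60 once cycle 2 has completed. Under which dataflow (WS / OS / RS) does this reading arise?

Under WS (2×3), PE[1][1]:
  after 0 — PE[1][1] acc=0, pass-E 0, pass-S 0
  after 1 — PE[1][1] acc=0, pass-E 0, pass-S 0
  after 2 — PE[1][1] acc=60, pass-E 4, pass-S 60
Under OS (2×3), PE[1][1]:
  after 0 — PE[1][1] acc=0, pass-E 0, pass-S 0
  after 1 — PE[1][1] acc=0, pass-E 0, pass-S 0
  after 2 — PE[1][1] acc=21, pass-E 7, pass-S 3
Under RS (2×2), PE[1][1]:
  after 0 — PE[1][1] acc=0, pass-E 0, pass-S 0
  after 1 — PE[1][1] acc=0, pass-E 0, pass-S 0
  after 2 — PE[1][1] acc=85, pass-E 85, pass-S 8

dataflow = WS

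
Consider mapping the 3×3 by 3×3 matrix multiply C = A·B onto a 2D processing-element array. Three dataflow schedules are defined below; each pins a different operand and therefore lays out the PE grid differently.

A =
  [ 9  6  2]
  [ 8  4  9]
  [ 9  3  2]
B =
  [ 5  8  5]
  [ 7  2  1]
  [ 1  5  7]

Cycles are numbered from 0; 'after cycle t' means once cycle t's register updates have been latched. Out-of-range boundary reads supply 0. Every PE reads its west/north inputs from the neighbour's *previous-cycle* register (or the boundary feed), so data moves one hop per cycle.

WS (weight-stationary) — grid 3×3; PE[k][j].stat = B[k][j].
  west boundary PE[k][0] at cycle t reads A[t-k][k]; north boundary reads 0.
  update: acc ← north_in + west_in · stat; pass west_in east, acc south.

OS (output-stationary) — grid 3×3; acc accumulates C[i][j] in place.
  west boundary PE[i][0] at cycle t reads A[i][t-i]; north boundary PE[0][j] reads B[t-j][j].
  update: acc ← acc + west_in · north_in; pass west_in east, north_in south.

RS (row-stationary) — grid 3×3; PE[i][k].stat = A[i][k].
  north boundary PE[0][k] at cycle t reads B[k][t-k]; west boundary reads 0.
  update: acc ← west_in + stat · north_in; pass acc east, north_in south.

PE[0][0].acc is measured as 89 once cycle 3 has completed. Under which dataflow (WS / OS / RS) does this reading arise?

dataflow = OS

WS [3×3] PE[0][0] across cycles:
  [0] (0,0) acc=45 (h:9 v:45)
  [1] (0,0) acc=40 (h:8 v:40)
  [2] (0,0) acc=45 (h:9 v:45)
  [3] (0,0) acc=0 (h:0 v:0)
OS [3×3] PE[0][0] across cycles:
  [0] (0,0) acc=45 (h:9 v:5)
  [1] (0,0) acc=87 (h:6 v:7)
  [2] (0,0) acc=89 (h:2 v:1)
  [3] (0,0) acc=89 (h:0 v:0)
RS [3×3] PE[0][0] across cycles:
  [0] (0,0) acc=45 (h:45 v:5)
  [1] (0,0) acc=72 (h:72 v:8)
  [2] (0,0) acc=45 (h:45 v:5)
  [3] (0,0) acc=0 (h:0 v:0)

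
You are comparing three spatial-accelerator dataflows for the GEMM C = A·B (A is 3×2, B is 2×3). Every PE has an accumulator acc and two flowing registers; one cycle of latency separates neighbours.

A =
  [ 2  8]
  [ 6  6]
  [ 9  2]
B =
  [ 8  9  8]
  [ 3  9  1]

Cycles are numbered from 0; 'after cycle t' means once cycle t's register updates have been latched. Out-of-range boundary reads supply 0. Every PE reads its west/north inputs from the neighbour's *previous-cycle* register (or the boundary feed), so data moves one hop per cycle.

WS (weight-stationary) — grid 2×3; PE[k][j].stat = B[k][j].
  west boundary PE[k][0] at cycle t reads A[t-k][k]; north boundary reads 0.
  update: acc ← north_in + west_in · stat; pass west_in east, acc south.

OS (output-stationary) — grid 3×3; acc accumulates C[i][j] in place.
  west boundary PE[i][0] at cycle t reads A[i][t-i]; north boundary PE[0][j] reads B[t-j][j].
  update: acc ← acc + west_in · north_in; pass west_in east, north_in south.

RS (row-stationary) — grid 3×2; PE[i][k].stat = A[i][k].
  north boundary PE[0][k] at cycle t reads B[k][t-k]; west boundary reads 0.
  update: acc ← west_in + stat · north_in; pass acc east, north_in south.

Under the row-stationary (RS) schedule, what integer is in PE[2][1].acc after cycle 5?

RS 3×2: PE[2][1] cycle-by-cycle (with neighbour feeds):
  cycle 0: PE[1][1] → acc 0, east 0, south 0
  cycle 0: PE[2][0] → acc 0, east 0, south 0
  cycle 0: PE[2][1] → acc 0, east 0, south 0
  cycle 1: PE[1][1] → acc 0, east 0, south 0
  cycle 1: PE[2][0] → acc 0, east 0, south 0
  cycle 1: PE[2][1] → acc 0, east 0, south 0
  cycle 2: PE[1][1] → acc 66, east 66, south 3
  cycle 2: PE[2][0] → acc 72, east 72, south 8
  cycle 2: PE[2][1] → acc 0, east 0, south 0
  cycle 3: PE[1][1] → acc 108, east 108, south 9
  cycle 3: PE[2][0] → acc 81, east 81, south 9
  cycle 3: PE[2][1] → acc 78, east 78, south 3
  cycle 4: PE[1][1] → acc 54, east 54, south 1
  cycle 4: PE[2][0] → acc 72, east 72, south 8
  cycle 4: PE[2][1] → acc 99, east 99, south 9
  cycle 5: PE[1][1] → acc 0, east 0, south 0
  cycle 5: PE[2][0] → acc 0, east 0, south 0
  cycle 5: PE[2][1] → acc 74, east 74, south 1

PE[2][1].acc = 74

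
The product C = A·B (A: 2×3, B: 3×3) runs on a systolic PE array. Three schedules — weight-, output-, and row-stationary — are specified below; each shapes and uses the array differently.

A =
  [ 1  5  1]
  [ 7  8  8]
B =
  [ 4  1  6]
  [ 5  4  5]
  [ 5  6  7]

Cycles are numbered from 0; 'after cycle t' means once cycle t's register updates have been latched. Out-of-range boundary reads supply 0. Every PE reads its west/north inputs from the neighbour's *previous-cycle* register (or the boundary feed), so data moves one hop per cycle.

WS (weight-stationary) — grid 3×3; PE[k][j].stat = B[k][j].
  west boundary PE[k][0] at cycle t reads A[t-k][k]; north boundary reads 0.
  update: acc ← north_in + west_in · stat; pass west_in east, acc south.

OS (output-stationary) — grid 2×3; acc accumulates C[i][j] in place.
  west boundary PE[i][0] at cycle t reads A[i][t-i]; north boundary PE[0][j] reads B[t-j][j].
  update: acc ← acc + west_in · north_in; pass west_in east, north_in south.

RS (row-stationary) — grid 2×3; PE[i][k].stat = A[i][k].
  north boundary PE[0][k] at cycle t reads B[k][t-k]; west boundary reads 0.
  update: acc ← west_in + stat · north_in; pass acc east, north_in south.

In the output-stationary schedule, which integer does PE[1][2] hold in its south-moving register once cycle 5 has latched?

OS 2×3: PE[1][2] cycle-by-cycle (with neighbour feeds):
  step 0 · PE0,2: acc=0; fwd→0 fwd↓0
  step 0 · PE1,1: acc=0; fwd→0 fwd↓0
  step 0 · PE1,2: acc=0; fwd→0 fwd↓0
  step 1 · PE0,2: acc=0; fwd→0 fwd↓0
  step 1 · PE1,1: acc=0; fwd→0 fwd↓0
  step 1 · PE1,2: acc=0; fwd→0 fwd↓0
  step 2 · PE0,2: acc=6; fwd→1 fwd↓6
  step 2 · PE1,1: acc=7; fwd→7 fwd↓1
  step 2 · PE1,2: acc=0; fwd→0 fwd↓0
  step 3 · PE0,2: acc=31; fwd→5 fwd↓5
  step 3 · PE1,1: acc=39; fwd→8 fwd↓4
  step 3 · PE1,2: acc=42; fwd→7 fwd↓6
  step 4 · PE0,2: acc=38; fwd→1 fwd↓7
  step 4 · PE1,1: acc=87; fwd→8 fwd↓6
  step 4 · PE1,2: acc=82; fwd→8 fwd↓5
  step 5 · PE0,2: acc=38; fwd→0 fwd↓0
  step 5 · PE1,1: acc=87; fwd→0 fwd↓0
  step 5 · PE1,2: acc=138; fwd→8 fwd↓7

register = 7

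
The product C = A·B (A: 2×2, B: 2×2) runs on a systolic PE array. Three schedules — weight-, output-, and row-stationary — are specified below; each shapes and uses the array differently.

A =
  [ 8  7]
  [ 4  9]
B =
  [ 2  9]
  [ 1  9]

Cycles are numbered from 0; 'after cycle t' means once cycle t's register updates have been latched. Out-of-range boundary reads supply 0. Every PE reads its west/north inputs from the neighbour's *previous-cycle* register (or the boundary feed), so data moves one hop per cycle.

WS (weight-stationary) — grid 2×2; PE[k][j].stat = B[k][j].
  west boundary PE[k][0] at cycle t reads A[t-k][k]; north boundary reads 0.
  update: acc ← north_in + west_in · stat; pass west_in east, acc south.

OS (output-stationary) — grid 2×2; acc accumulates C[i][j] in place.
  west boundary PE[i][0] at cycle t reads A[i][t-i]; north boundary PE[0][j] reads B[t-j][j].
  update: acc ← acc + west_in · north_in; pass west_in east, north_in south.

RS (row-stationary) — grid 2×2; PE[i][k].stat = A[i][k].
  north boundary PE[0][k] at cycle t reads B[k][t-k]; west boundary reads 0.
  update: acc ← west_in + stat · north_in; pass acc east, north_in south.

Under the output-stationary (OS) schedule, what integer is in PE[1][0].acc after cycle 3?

PE[1][0].acc = 17

OS 2×2: PE[1][0] cycle-by-cycle (with neighbour feeds):
  t=0 PE[0][0]: acc=16 h=8 v=2
  t=0 PE[1][0]: acc=0 h=0 v=0
  t=1 PE[0][0]: acc=23 h=7 v=1
  t=1 PE[1][0]: acc=8 h=4 v=2
  t=2 PE[0][0]: acc=23 h=0 v=0
  t=2 PE[1][0]: acc=17 h=9 v=1
  t=3 PE[0][0]: acc=23 h=0 v=0
  t=3 PE[1][0]: acc=17 h=0 v=0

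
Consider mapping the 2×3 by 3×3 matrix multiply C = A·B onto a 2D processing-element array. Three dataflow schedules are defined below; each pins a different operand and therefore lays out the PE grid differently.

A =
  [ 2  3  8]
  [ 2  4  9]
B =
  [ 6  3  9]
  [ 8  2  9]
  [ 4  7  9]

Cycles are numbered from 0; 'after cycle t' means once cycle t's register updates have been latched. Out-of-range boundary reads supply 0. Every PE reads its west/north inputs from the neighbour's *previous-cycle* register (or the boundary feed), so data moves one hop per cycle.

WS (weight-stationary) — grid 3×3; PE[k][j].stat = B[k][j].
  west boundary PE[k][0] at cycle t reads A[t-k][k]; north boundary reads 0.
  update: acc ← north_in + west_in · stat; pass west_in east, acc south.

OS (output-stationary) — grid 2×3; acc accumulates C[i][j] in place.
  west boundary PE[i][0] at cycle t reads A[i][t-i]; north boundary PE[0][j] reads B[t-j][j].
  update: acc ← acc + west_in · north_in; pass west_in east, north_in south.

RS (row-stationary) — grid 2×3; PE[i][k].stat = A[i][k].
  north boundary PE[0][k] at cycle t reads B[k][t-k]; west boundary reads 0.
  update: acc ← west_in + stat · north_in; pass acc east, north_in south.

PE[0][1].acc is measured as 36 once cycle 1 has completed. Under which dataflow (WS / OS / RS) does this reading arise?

dataflow = RS

WS [3×3] PE[0][1] across cycles:
  step 0 · PE0,1: acc=0; fwd→0 fwd↓0
  step 1 · PE0,1: acc=6; fwd→2 fwd↓6
OS [2×3] PE[0][1] across cycles:
  step 0 · PE0,1: acc=0; fwd→0 fwd↓0
  step 1 · PE0,1: acc=6; fwd→2 fwd↓3
RS [2×3] PE[0][1] across cycles:
  step 0 · PE0,1: acc=0; fwd→0 fwd↓0
  step 1 · PE0,1: acc=36; fwd→36 fwd↓8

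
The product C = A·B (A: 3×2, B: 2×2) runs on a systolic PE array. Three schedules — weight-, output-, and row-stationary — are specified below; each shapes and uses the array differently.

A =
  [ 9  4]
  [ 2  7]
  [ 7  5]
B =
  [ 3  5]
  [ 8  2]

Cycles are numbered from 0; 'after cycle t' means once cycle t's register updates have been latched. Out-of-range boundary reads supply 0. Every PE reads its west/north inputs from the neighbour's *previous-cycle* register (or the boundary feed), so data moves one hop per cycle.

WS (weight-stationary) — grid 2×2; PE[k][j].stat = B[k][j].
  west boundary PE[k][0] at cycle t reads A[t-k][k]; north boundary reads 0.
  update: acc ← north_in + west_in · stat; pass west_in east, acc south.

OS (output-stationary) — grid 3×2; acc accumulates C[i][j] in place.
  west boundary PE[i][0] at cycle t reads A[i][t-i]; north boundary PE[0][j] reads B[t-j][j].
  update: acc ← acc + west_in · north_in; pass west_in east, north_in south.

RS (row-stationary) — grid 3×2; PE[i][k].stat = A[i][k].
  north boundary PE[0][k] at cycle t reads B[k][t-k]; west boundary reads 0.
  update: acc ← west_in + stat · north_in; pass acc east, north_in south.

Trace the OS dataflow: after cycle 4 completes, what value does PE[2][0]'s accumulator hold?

OS (3×2). Following PE[2][0] plus its west/north inputs:
  c0 r1c0: 0 / 0 / 0
  c0 r2c0: 0 / 0 / 0
  c1 r1c0: 6 / 2 / 3
  c1 r2c0: 0 / 0 / 0
  c2 r1c0: 62 / 7 / 8
  c2 r2c0: 21 / 7 / 3
  c3 r1c0: 62 / 0 / 0
  c3 r2c0: 61 / 5 / 8
  c4 r1c0: 62 / 0 / 0
  c4 r2c0: 61 / 0 / 0

PE[2][0].acc = 61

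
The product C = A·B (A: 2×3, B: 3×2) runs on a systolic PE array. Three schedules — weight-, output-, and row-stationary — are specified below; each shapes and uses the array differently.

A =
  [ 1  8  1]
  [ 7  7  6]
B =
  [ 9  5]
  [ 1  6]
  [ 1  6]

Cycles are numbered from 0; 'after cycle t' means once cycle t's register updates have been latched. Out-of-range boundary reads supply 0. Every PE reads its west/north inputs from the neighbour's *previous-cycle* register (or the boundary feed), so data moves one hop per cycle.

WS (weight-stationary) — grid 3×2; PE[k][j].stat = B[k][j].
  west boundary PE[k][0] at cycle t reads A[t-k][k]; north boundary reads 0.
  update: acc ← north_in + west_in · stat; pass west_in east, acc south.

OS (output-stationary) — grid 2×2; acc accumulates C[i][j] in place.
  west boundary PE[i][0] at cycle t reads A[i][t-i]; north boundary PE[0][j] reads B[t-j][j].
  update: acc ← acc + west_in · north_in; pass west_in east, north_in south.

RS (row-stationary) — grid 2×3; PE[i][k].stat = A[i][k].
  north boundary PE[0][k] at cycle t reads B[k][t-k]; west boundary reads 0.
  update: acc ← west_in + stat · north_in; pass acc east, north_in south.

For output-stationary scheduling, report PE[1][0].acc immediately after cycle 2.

OS 2×2: PE[1][0] cycle-by-cycle (with neighbour feeds):
  [0] (0,0) acc=9 (h:1 v:9)
  [0] (1,0) acc=0 (h:0 v:0)
  [1] (0,0) acc=17 (h:8 v:1)
  [1] (1,0) acc=63 (h:7 v:9)
  [2] (0,0) acc=18 (h:1 v:1)
  [2] (1,0) acc=70 (h:7 v:1)

PE[1][0].acc = 70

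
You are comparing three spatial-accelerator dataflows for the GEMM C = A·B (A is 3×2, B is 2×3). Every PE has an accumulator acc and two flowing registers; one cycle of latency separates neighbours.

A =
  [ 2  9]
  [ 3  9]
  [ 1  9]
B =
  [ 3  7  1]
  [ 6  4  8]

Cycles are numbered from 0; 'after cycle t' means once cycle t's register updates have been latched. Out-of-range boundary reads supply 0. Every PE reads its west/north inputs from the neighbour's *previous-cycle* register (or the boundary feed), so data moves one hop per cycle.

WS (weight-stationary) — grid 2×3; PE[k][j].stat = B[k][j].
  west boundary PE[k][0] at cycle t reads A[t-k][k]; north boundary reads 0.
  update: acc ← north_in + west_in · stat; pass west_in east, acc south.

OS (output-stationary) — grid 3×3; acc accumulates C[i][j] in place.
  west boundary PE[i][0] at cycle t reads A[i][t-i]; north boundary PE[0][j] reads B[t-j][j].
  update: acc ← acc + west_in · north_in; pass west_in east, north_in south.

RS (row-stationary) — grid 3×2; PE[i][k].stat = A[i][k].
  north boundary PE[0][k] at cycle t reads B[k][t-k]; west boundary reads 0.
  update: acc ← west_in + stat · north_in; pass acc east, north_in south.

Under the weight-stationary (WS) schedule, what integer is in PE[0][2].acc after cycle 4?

PE[0][2].acc = 1

WS on a 2×3 grid — tracing PE[0][2] and its feeders:
  @0  [0,1]  acc 0  |  →0  ↓0
  @0  [0,2]  acc 0  |  →0  ↓0
  @1  [0,1]  acc 14  |  →2  ↓14
  @1  [0,2]  acc 0  |  →0  ↓0
  @2  [0,1]  acc 21  |  →3  ↓21
  @2  [0,2]  acc 2  |  →2  ↓2
  @3  [0,1]  acc 7  |  →1  ↓7
  @3  [0,2]  acc 3  |  →3  ↓3
  @4  [0,1]  acc 0  |  →0  ↓0
  @4  [0,2]  acc 1  |  →1  ↓1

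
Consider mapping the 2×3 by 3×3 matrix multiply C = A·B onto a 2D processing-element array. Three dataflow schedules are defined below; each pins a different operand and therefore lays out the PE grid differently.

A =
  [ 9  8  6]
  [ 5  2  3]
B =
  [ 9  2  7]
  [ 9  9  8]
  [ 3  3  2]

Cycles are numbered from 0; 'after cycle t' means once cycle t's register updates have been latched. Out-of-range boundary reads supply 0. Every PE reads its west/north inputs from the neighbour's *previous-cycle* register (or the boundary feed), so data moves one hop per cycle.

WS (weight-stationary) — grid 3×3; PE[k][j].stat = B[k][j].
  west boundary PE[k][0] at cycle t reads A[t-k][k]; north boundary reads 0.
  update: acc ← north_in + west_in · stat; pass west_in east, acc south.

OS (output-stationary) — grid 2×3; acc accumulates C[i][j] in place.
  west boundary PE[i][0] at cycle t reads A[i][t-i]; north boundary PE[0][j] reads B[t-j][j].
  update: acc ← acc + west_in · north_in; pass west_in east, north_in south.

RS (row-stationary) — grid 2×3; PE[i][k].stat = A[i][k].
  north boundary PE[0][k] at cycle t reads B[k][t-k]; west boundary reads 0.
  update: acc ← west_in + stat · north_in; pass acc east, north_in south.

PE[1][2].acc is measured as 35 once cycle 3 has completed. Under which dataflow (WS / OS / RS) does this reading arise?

dataflow = OS

WS (3×3 grid), PE[1][2]:
  [0] (1,2) acc=0 (h:0 v:0)
  [1] (1,2) acc=0 (h:0 v:0)
  [2] (1,2) acc=0 (h:0 v:0)
  [3] (1,2) acc=127 (h:8 v:127)
OS (2×3 grid), PE[1][2]:
  [0] (1,2) acc=0 (h:0 v:0)
  [1] (1,2) acc=0 (h:0 v:0)
  [2] (1,2) acc=0 (h:0 v:0)
  [3] (1,2) acc=35 (h:5 v:7)
RS (2×3 grid), PE[1][2]:
  [0] (1,2) acc=0 (h:0 v:0)
  [1] (1,2) acc=0 (h:0 v:0)
  [2] (1,2) acc=0 (h:0 v:0)
  [3] (1,2) acc=72 (h:72 v:3)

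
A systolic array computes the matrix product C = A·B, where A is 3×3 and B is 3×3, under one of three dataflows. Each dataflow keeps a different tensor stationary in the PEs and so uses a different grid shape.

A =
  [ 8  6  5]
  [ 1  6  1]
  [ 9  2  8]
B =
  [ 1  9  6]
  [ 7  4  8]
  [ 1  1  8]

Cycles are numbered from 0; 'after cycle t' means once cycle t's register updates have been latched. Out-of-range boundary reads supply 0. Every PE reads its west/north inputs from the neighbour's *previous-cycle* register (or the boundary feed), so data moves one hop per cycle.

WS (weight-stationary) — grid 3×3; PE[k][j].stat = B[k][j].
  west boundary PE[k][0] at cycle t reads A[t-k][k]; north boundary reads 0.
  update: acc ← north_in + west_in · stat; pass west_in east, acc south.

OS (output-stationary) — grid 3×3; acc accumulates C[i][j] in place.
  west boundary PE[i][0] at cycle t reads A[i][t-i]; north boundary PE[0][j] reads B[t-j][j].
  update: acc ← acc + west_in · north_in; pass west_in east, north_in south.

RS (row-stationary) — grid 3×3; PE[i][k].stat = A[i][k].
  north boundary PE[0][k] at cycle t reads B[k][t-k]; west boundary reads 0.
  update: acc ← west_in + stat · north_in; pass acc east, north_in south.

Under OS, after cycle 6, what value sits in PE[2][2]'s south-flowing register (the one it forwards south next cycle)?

OS on a 3×3 grid — tracing PE[2][2] and its feeders:
  t=0 PE[1][2]: acc=0 h=0 v=0
  t=0 PE[2][1]: acc=0 h=0 v=0
  t=0 PE[2][2]: acc=0 h=0 v=0
  t=1 PE[1][2]: acc=0 h=0 v=0
  t=1 PE[2][1]: acc=0 h=0 v=0
  t=1 PE[2][2]: acc=0 h=0 v=0
  t=2 PE[1][2]: acc=0 h=0 v=0
  t=2 PE[2][1]: acc=0 h=0 v=0
  t=2 PE[2][2]: acc=0 h=0 v=0
  t=3 PE[1][2]: acc=6 h=1 v=6
  t=3 PE[2][1]: acc=81 h=9 v=9
  t=3 PE[2][2]: acc=0 h=0 v=0
  t=4 PE[1][2]: acc=54 h=6 v=8
  t=4 PE[2][1]: acc=89 h=2 v=4
  t=4 PE[2][2]: acc=54 h=9 v=6
  t=5 PE[1][2]: acc=62 h=1 v=8
  t=5 PE[2][1]: acc=97 h=8 v=1
  t=5 PE[2][2]: acc=70 h=2 v=8
  t=6 PE[1][2]: acc=62 h=0 v=0
  t=6 PE[2][1]: acc=97 h=0 v=0
  t=6 PE[2][2]: acc=134 h=8 v=8

register = 8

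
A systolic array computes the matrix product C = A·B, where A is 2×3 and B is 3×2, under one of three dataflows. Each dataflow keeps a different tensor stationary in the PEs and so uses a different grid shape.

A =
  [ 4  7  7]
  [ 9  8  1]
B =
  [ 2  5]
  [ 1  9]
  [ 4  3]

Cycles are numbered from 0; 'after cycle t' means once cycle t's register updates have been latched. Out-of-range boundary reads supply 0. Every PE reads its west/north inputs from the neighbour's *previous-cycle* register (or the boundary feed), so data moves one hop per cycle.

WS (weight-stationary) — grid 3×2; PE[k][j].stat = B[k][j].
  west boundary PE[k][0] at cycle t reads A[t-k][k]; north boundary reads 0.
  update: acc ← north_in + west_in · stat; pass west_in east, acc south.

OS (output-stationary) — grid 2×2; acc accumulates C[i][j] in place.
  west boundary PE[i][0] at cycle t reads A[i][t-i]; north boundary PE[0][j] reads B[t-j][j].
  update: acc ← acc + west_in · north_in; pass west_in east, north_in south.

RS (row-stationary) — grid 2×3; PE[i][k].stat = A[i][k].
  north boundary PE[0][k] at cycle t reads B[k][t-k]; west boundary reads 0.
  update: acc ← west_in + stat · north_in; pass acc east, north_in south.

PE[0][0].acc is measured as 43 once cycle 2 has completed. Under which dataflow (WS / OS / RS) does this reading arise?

Under WS (3×2), PE[0][0]:
  after 0 — PE[0][0] acc=8, pass-E 4, pass-S 8
  after 1 — PE[0][0] acc=18, pass-E 9, pass-S 18
  after 2 — PE[0][0] acc=0, pass-E 0, pass-S 0
Under OS (2×2), PE[0][0]:
  after 0 — PE[0][0] acc=8, pass-E 4, pass-S 2
  after 1 — PE[0][0] acc=15, pass-E 7, pass-S 1
  after 2 — PE[0][0] acc=43, pass-E 7, pass-S 4
Under RS (2×3), PE[0][0]:
  after 0 — PE[0][0] acc=8, pass-E 8, pass-S 2
  after 1 — PE[0][0] acc=20, pass-E 20, pass-S 5
  after 2 — PE[0][0] acc=0, pass-E 0, pass-S 0

dataflow = OS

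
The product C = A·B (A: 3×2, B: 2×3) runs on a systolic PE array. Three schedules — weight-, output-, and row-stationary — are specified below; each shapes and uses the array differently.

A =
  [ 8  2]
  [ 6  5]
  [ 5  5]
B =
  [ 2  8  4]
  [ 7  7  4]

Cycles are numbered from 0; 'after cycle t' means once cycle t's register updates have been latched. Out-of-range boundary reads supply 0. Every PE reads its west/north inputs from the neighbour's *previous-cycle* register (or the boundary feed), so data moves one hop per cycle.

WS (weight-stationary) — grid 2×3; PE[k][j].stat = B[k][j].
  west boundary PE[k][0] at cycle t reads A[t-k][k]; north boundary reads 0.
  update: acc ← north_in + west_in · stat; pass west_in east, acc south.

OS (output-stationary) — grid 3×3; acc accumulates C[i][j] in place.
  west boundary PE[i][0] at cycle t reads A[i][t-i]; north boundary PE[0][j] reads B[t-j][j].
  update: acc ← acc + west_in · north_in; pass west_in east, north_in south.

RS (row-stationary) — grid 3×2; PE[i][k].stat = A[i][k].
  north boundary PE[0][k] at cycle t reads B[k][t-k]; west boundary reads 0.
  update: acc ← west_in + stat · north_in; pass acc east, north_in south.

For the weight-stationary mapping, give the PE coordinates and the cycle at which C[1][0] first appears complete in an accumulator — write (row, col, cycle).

(row, col, cycle) = (1, 0, 2)

Under WS, C[1][0] lands at PE[1][0]:
  cycle 0: PE[1][0] → acc 0, east 0, south 0
  cycle 1: PE[1][0] → acc 30, east 2, south 30
  cycle 2: PE[1][0] → acc 47, east 5, south 47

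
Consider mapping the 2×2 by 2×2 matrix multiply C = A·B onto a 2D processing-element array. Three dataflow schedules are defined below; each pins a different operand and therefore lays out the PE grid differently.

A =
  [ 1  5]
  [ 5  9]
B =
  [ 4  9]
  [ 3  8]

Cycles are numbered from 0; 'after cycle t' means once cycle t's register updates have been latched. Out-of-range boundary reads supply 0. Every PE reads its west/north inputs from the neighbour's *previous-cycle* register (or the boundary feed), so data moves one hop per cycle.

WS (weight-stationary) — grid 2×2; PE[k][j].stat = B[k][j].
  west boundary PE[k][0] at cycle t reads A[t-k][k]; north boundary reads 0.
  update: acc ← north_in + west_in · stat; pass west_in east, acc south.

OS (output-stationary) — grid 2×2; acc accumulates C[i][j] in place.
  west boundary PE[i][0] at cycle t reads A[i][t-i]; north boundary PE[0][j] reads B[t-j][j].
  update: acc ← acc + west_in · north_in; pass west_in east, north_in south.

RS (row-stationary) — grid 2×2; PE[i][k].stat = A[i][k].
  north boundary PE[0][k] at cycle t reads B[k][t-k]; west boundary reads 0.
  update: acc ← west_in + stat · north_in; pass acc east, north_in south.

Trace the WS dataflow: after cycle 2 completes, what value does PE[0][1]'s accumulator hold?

PE[0][1].acc = 45

WS 2×2: PE[0][1] cycle-by-cycle (with neighbour feeds):
  cycle 0: PE[0][0] → acc 4, east 1, south 4
  cycle 0: PE[0][1] → acc 0, east 0, south 0
  cycle 1: PE[0][0] → acc 20, east 5, south 20
  cycle 1: PE[0][1] → acc 9, east 1, south 9
  cycle 2: PE[0][0] → acc 0, east 0, south 0
  cycle 2: PE[0][1] → acc 45, east 5, south 45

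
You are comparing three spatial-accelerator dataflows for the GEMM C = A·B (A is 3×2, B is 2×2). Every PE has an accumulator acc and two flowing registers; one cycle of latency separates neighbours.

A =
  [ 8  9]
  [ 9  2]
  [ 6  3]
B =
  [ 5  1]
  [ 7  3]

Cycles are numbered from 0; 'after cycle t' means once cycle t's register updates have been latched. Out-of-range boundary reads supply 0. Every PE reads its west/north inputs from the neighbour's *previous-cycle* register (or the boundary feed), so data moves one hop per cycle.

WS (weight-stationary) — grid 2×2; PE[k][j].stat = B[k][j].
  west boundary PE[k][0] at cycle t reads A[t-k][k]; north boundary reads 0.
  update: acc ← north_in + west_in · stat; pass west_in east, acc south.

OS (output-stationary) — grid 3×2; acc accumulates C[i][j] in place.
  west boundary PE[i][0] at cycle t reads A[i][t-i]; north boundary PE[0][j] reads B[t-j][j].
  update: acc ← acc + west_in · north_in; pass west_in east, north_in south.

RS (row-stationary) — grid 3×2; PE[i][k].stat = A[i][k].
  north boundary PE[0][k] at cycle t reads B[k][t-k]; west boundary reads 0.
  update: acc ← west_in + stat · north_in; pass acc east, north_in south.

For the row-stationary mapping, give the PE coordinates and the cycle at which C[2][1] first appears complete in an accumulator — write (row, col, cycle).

(row, col, cycle) = (2, 1, 4)

Under RS, C[2][1] lands at PE[2][1]:
  0: (2,1).acc=0  regs=<0,0>
  1: (2,1).acc=0  regs=<0,0>
  2: (2,1).acc=0  regs=<0,0>
  3: (2,1).acc=51  regs=<51,7>
  4: (2,1).acc=15  regs=<15,3>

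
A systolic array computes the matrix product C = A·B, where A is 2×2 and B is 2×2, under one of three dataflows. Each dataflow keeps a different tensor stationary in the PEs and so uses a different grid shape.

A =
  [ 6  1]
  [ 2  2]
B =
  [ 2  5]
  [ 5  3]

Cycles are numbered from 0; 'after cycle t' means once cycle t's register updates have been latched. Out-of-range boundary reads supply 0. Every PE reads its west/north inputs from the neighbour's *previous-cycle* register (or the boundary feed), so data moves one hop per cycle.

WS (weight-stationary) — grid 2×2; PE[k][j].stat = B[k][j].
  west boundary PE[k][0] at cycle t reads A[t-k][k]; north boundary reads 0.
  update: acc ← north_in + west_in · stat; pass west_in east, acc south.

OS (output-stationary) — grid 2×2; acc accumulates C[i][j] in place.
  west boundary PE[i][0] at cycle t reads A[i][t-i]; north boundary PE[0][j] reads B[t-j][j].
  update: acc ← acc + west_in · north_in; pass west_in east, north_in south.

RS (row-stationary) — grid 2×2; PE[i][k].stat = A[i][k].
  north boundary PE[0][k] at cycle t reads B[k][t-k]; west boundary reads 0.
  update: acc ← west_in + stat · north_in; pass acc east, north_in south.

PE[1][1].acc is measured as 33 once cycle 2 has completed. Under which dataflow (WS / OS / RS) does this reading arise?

Under WS (2×2), PE[1][1]:
  @0  [1,1]  acc 0  |  →0  ↓0
  @1  [1,1]  acc 0  |  →0  ↓0
  @2  [1,1]  acc 33  |  →1  ↓33
Under OS (2×2), PE[1][1]:
  @0  [1,1]  acc 0  |  →0  ↓0
  @1  [1,1]  acc 0  |  →0  ↓0
  @2  [1,1]  acc 10  |  →2  ↓5
Under RS (2×2), PE[1][1]:
  @0  [1,1]  acc 0  |  →0  ↓0
  @1  [1,1]  acc 0  |  →0  ↓0
  @2  [1,1]  acc 14  |  →14  ↓5

dataflow = WS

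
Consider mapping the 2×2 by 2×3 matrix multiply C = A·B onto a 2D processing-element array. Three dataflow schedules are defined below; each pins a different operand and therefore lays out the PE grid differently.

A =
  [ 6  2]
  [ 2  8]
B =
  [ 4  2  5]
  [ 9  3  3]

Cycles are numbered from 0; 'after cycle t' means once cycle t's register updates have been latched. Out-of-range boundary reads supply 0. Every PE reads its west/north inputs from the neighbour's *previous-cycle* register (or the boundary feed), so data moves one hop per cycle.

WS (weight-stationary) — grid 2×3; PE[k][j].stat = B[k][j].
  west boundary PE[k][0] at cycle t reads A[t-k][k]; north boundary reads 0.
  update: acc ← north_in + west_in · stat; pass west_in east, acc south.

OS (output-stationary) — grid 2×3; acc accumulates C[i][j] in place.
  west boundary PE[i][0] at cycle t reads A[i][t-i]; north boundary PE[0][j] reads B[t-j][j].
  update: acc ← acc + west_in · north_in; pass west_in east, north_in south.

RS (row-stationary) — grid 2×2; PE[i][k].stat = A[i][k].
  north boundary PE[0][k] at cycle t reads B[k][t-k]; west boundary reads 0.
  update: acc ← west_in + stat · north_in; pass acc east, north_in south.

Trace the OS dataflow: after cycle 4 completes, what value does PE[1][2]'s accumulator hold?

OS (2×3). Following PE[1][2] plus its west/north inputs:
  t=0 PE[0][2]: acc=0 h=0 v=0
  t=0 PE[1][1]: acc=0 h=0 v=0
  t=0 PE[1][2]: acc=0 h=0 v=0
  t=1 PE[0][2]: acc=0 h=0 v=0
  t=1 PE[1][1]: acc=0 h=0 v=0
  t=1 PE[1][2]: acc=0 h=0 v=0
  t=2 PE[0][2]: acc=30 h=6 v=5
  t=2 PE[1][1]: acc=4 h=2 v=2
  t=2 PE[1][2]: acc=0 h=0 v=0
  t=3 PE[0][2]: acc=36 h=2 v=3
  t=3 PE[1][1]: acc=28 h=8 v=3
  t=3 PE[1][2]: acc=10 h=2 v=5
  t=4 PE[0][2]: acc=36 h=0 v=0
  t=4 PE[1][1]: acc=28 h=0 v=0
  t=4 PE[1][2]: acc=34 h=8 v=3

PE[1][2].acc = 34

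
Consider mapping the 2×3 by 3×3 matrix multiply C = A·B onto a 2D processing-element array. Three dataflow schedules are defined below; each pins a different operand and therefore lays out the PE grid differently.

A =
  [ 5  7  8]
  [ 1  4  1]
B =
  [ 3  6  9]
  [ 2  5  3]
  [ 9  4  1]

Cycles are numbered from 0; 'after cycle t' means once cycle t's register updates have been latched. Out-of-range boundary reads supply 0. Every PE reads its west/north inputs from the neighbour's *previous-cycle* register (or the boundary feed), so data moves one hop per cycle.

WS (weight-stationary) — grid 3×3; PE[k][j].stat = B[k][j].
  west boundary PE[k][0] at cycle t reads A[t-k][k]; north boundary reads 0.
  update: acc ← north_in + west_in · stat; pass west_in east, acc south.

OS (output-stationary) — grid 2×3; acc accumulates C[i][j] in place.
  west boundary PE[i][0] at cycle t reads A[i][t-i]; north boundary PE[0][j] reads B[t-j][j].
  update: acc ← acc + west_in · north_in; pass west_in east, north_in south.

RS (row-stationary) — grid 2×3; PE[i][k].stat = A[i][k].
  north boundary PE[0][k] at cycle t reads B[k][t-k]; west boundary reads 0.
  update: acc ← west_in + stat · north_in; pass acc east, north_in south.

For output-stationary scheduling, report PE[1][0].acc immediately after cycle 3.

PE[1][0].acc = 20

OS (2×3). Following PE[1][0] plus its west/north inputs:
  @0  [0,0]  acc 15  |  →5  ↓3
  @0  [1,0]  acc 0  |  →0  ↓0
  @1  [0,0]  acc 29  |  →7  ↓2
  @1  [1,0]  acc 3  |  →1  ↓3
  @2  [0,0]  acc 101  |  →8  ↓9
  @2  [1,0]  acc 11  |  →4  ↓2
  @3  [0,0]  acc 101  |  →0  ↓0
  @3  [1,0]  acc 20  |  →1  ↓9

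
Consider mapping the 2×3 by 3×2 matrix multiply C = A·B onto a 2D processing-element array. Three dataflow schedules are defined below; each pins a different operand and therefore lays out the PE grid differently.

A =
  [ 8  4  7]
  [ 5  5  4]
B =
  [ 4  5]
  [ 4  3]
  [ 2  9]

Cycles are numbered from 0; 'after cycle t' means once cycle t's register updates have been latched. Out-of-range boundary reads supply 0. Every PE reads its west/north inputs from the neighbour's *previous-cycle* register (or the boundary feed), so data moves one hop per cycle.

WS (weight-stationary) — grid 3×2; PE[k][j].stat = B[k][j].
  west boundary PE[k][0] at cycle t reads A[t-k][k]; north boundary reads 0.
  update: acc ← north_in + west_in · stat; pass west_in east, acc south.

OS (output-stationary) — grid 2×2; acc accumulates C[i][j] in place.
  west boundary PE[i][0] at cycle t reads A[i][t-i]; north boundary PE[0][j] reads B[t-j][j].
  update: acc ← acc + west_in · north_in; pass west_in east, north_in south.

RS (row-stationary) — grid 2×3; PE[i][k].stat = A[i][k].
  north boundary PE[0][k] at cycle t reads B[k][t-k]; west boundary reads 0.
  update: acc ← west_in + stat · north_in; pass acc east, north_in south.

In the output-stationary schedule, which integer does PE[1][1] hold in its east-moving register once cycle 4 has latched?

OS on a 2×2 grid — tracing PE[1][1] and its feeders:
  step 0 · PE0,1: acc=0; fwd→0 fwd↓0
  step 0 · PE1,0: acc=0; fwd→0 fwd↓0
  step 0 · PE1,1: acc=0; fwd→0 fwd↓0
  step 1 · PE0,1: acc=40; fwd→8 fwd↓5
  step 1 · PE1,0: acc=20; fwd→5 fwd↓4
  step 1 · PE1,1: acc=0; fwd→0 fwd↓0
  step 2 · PE0,1: acc=52; fwd→4 fwd↓3
  step 2 · PE1,0: acc=40; fwd→5 fwd↓4
  step 2 · PE1,1: acc=25; fwd→5 fwd↓5
  step 3 · PE0,1: acc=115; fwd→7 fwd↓9
  step 3 · PE1,0: acc=48; fwd→4 fwd↓2
  step 3 · PE1,1: acc=40; fwd→5 fwd↓3
  step 4 · PE0,1: acc=115; fwd→0 fwd↓0
  step 4 · PE1,0: acc=48; fwd→0 fwd↓0
  step 4 · PE1,1: acc=76; fwd→4 fwd↓9

register = 4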